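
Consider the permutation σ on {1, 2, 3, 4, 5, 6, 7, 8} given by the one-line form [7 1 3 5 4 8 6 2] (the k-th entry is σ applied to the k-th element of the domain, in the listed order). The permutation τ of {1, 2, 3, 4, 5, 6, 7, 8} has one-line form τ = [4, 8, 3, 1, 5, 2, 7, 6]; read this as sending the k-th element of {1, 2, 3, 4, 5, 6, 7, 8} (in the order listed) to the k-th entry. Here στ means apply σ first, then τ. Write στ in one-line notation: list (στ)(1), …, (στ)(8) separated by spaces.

7 4 3 5 1 6 2 8

(στ)(x) = τ(σ(x)). Computing each image: τ(σ(1)) = τ(7) = 7, τ(σ(2)) = τ(1) = 4, τ(σ(3)) = τ(3) = 3, τ(σ(4)) = τ(5) = 5, τ(σ(5)) = τ(4) = 1, τ(σ(6)) = τ(8) = 6, τ(σ(7)) = τ(6) = 2, τ(σ(8)) = τ(2) = 8.
Hence στ = [7 4 3 5 1 6 2 8].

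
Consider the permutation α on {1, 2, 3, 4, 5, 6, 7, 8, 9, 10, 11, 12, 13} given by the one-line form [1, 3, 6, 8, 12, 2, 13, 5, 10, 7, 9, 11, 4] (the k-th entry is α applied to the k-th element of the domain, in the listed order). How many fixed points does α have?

1

The fixed points (elements with α(x) = x) are {1}, so there is 1.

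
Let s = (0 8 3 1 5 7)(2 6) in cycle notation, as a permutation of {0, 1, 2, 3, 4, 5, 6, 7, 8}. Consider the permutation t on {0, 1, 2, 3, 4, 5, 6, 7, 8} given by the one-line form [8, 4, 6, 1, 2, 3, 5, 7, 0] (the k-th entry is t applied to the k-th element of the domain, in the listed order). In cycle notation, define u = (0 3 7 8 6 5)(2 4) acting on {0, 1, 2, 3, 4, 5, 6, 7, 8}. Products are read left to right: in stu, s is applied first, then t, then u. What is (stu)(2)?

0

Apply the permutations in order: s(2) = 6, then t(6) = 5, then u(5) = 0. So (stu)(2) = 0.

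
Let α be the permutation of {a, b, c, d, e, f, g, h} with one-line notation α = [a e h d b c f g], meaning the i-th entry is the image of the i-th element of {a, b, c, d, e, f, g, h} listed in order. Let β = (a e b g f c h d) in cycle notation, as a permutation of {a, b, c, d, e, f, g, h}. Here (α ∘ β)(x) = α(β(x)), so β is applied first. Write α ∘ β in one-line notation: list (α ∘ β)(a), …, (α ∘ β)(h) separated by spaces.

b f g a e h c d

(α ∘ β)(x) = α(β(x)). Computing each image: α(β(a)) = α(e) = b, α(β(b)) = α(g) = f, α(β(c)) = α(h) = g, α(β(d)) = α(a) = a, α(β(e)) = α(b) = e, α(β(f)) = α(c) = h, α(β(g)) = α(f) = c, α(β(h)) = α(d) = d.
Hence α ∘ β = [b f g a e h c d].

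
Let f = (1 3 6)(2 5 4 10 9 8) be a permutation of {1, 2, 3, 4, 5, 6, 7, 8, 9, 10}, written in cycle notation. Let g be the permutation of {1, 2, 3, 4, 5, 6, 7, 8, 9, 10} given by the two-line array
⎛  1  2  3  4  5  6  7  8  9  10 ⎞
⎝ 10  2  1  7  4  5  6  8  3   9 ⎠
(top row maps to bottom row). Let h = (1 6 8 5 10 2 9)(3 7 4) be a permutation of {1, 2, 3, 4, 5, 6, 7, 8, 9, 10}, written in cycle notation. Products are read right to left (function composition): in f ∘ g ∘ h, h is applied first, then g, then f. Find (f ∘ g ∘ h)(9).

9

(f ∘ g ∘ h)(9) = f(g(h(9))). h(9) = 1, then g(1) = 10, then f(10) = 9, so the result is 9.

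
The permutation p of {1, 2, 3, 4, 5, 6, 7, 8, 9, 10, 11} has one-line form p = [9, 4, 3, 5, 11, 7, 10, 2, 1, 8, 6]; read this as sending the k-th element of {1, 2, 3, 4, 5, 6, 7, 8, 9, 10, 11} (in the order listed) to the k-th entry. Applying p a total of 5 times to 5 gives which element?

8

Tracing 5 → 11 → … returns to 5 after 8 steps, so 5 lies in an 8-cycle (2 4 5 11 6 7 10 8).
Stepping 5 places around the cycle: 5 → 11 → 6 → 7 → 10 → 8.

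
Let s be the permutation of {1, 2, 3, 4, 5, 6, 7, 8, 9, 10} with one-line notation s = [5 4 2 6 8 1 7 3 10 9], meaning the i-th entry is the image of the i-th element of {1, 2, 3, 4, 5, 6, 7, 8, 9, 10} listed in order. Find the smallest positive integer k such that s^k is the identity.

14

Writing s as disjoint cycles, the cycle lengths are 7, 2, 1.
The order of s is the least common multiple of its cycle lengths: lcm(7, 2) = 14.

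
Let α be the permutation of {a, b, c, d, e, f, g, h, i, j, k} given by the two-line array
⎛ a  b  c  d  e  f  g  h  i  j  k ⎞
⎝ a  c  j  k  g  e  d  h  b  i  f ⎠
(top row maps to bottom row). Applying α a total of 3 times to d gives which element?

e

Tracing d → k → … returns to d after 5 steps, so d lies in a 5-cycle (d k f e g).
Advancing 3 steps from d: d → k → f → e.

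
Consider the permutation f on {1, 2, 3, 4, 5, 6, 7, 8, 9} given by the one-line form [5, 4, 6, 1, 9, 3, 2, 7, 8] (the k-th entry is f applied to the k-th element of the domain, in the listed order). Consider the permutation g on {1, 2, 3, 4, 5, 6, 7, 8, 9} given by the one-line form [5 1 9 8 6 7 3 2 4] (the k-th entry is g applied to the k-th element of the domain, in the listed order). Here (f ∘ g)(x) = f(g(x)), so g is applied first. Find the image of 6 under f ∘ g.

(f ∘ g)(6) = f(g(6)). g(6) = 7, then f(7) = 2. So (f ∘ g)(6) = 2.

2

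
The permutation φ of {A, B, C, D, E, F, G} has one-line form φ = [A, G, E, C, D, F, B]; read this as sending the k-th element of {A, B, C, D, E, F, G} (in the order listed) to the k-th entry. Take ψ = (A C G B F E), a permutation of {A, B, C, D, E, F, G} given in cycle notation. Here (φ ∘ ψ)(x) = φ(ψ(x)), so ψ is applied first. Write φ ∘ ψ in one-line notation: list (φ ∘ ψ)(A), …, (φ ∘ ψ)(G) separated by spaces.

E F B C A D G

For each element, apply ψ then φ: A → C → E; B → F → F; C → G → B; D → D → C; E → A → A; F → E → D; G → B → G.
So φ ∘ ψ in one-line form is E F B C A D G.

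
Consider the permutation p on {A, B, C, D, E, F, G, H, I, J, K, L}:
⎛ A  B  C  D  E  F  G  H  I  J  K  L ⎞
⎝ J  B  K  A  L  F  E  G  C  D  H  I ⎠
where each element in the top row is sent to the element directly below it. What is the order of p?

Writing p as disjoint cycles, the cycle lengths are 7, 3, 1, 1.
The order of p is the least common multiple of its cycle lengths: lcm(7, 3) = 21.

21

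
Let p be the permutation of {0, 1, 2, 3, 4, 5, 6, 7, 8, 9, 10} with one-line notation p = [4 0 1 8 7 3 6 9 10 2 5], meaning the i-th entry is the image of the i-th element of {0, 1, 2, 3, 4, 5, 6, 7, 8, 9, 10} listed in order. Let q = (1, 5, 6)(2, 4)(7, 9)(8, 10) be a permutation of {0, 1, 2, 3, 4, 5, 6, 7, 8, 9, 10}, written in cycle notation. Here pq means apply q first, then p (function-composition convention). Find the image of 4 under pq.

1

q(4) = 2, then p(2) = 1; composing gives (pq)(4) = 1.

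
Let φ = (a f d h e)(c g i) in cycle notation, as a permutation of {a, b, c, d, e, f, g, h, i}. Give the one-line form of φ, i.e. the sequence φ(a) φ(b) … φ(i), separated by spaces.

f b g h a d i e c

Image by image: a↦f, b↦b, c↦g, d↦h, e↦a, f↦d, g↦i, h↦e, i↦c.
Listing these in domain order gives f b g h a d i e c.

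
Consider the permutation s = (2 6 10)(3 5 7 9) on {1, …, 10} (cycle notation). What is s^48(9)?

9

9 lies in the 4-cycle (3 5 7 9).
Since the cycle has length 4, s^48 acts on it the same as s^0 (48 mod 4 = 0).
So s^48(9) = 9.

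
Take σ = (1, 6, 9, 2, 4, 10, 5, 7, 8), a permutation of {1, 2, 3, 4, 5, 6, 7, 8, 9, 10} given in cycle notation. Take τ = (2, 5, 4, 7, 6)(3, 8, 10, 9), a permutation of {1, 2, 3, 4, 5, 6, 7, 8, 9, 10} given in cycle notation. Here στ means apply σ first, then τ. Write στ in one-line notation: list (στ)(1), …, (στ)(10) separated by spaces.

Chase each element through σ then τ: 1 → 6 → 2; 2 → 4 → 7; 3 → 3 → 8; 4 → 10 → 9; 5 → 7 → 6; 6 → 9 → 3; 7 → 8 → 10; 8 → 1 → 1; 9 → 2 → 5; 10 → 5 → 4.
Collecting the images, στ = [2 7 8 9 6 3 10 1 5 4].

2 7 8 9 6 3 10 1 5 4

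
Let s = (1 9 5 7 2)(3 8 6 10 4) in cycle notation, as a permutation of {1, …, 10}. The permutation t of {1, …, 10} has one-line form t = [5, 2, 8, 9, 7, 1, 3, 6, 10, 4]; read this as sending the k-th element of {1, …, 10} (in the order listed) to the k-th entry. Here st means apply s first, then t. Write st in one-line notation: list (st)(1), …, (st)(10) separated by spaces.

For each element, apply s then t: 1 → 9 → 10; 2 → 1 → 5; 3 → 8 → 6; 4 → 3 → 8; 5 → 7 → 3; 6 → 10 → 4; 7 → 2 → 2; 8 → 6 → 1; 9 → 5 → 7; 10 → 4 → 9.
So st in one-line form is 10 5 6 8 3 4 2 1 7 9.

10 5 6 8 3 4 2 1 7 9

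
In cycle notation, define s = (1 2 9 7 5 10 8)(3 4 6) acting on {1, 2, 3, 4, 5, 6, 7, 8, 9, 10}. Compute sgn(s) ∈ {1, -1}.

The cycle lengths are 7, 3.
A cycle is odd iff its length is even; s has 0 even-length cycles, so sgn(s) = (−1)^0 and s is even.

1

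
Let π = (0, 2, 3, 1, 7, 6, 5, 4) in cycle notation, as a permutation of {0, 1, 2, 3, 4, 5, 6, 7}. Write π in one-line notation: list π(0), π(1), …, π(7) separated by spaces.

2 7 3 1 0 4 5 6

Reading each image from the cycles: 0↦2, 1↦7, 2↦3, 3↦1, 4↦0, 5↦4, 6↦5, 7↦6.
So the one-line form is 2 7 3 1 0 4 5 6.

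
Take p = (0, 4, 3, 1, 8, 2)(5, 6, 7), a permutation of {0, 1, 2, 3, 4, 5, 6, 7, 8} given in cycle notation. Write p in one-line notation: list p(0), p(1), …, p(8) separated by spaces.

Image by image: 0→4, 1→8, 2→0, 3→1, 4→3, 5→6, 6→7, 7→5, 8→2.
Listing these in domain order gives 4 8 0 1 3 6 7 5 2.

4 8 0 1 3 6 7 5 2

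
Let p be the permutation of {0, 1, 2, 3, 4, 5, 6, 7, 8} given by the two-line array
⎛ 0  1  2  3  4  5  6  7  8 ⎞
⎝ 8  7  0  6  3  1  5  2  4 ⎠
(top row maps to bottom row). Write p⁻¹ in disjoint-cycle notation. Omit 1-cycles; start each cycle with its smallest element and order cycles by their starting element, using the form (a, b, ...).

(0, 2, 7, 1, 5, 6, 3, 4, 8)

First write p in disjoint cycles: (0, 8, 4, 3, 6, 5, 1, 7, 2).
The inverse reverses every cycle; in canonical form, p⁻¹ = (0, 2, 7, 1, 5, 6, 3, 4, 8).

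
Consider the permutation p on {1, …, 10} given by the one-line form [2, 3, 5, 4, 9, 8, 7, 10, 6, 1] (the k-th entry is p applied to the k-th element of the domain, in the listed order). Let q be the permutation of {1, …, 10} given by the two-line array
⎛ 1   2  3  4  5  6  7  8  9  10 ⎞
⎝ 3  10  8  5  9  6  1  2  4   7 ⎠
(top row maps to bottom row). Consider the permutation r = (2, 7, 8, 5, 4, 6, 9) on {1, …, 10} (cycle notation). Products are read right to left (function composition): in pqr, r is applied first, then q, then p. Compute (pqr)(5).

Apply the permutations in order: r(5) = 4, then q(4) = 5, then p(5) = 9. So (pqr)(5) = 9.

9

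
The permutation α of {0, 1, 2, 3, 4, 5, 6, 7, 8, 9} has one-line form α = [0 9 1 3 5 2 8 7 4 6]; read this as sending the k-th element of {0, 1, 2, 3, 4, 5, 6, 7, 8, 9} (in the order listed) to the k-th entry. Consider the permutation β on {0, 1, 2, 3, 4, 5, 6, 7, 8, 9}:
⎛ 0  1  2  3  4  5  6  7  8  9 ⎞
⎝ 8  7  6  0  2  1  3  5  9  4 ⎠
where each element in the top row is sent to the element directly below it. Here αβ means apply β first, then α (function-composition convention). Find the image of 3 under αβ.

β(3) = 0, then α(0) = 0; composing gives (αβ)(3) = 0.

0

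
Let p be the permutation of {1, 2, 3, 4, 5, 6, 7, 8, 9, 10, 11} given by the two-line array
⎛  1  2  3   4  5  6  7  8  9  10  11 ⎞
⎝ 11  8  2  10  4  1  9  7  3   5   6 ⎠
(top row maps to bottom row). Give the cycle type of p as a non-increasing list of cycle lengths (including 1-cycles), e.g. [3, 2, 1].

[5, 3, 3]

The disjoint cycles are (1, 11, 6)(2, 8, 7, 9, 3)(4, 10, 5), with lengths 5, 3, 3 in non-increasing order.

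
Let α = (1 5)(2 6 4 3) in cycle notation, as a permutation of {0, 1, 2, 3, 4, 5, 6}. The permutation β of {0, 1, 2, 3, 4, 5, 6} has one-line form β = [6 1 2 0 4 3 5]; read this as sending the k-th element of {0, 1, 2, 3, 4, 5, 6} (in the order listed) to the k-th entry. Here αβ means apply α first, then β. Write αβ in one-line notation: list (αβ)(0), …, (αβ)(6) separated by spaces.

Chase each element through α then β: 0 → 0 → 6; 1 → 5 → 3; 2 → 6 → 5; 3 → 2 → 2; 4 → 3 → 0; 5 → 1 → 1; 6 → 4 → 4.
Collecting the images, αβ = [6 3 5 2 0 1 4].

6 3 5 2 0 1 4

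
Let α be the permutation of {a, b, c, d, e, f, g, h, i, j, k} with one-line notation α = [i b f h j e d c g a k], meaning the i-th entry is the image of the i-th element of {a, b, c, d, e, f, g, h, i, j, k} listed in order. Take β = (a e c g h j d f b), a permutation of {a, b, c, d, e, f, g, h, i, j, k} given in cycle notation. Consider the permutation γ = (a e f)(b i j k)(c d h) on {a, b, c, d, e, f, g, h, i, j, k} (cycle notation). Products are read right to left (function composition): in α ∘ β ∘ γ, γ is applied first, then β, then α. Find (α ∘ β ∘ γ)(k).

Apply the permutations in order: γ(k) = b, then β(b) = a, then α(a) = i. So (α ∘ β ∘ γ)(k) = i.

i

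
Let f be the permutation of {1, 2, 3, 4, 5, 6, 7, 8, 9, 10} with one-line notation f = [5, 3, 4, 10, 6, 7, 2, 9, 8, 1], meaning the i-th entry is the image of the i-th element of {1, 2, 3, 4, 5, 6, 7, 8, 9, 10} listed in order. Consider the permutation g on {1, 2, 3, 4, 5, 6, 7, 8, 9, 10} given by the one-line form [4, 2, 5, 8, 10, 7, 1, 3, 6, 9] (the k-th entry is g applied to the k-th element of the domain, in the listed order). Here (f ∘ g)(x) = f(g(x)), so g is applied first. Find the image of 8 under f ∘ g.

4

(f ∘ g)(8) = f(g(8)). g(8) = 3, then f(3) = 4. So (f ∘ g)(8) = 4.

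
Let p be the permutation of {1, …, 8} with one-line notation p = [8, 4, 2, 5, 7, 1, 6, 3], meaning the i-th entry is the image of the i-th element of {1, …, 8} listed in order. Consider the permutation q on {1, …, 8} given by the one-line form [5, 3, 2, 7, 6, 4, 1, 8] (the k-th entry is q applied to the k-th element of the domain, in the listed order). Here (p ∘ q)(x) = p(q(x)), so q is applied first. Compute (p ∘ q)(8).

q(8) = 8, then p(8) = 3; composing gives (p ∘ q)(8) = 3.

3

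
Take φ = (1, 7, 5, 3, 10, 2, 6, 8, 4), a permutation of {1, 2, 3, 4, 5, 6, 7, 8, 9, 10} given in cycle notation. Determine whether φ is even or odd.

even

The cycle lengths are 9, 1.
A cycle of length ℓ contributes ℓ−1 transpositions, so φ is a product of 8 transpositions — even.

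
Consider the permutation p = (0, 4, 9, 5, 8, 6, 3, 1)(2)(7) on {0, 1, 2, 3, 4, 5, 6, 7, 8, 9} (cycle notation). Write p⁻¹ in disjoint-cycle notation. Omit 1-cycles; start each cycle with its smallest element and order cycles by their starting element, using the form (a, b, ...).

The inverse reverses each cycle.
Reversing each cycle of p and rotating so the smallest element leads gives (0, 1, 3, 6, 8, 5, 9, 4).

(0, 1, 3, 6, 8, 5, 9, 4)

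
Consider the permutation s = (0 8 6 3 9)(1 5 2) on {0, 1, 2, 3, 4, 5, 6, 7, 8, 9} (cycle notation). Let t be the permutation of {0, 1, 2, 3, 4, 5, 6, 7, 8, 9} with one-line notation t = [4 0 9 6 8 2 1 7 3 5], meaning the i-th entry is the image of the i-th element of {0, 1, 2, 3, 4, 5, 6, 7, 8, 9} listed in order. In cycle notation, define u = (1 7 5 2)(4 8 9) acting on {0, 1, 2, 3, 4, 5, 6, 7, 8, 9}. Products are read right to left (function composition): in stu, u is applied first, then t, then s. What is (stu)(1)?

7

Chase 1: u(1) = 7; t(7) = 7; s(7) = 7. Hence (stu)(1) = 7.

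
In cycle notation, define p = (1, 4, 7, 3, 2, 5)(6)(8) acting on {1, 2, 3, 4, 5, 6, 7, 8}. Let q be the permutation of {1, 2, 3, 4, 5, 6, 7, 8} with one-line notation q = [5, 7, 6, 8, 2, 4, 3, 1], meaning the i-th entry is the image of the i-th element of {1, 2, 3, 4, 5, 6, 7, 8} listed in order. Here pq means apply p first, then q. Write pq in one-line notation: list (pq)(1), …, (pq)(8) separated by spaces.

8 2 7 3 5 4 6 1

(pq)(x) = q(p(x)). Computing each image: q(p(1)) = q(4) = 8, q(p(2)) = q(5) = 2, q(p(3)) = q(2) = 7, q(p(4)) = q(7) = 3, q(p(5)) = q(1) = 5, q(p(6)) = q(6) = 4, q(p(7)) = q(3) = 6, q(p(8)) = q(8) = 1.
Hence pq = [8 2 7 3 5 4 6 1].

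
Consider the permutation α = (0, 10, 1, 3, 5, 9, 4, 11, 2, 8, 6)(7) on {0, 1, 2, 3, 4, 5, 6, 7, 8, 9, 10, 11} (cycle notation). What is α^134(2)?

2 lies in the 11-cycle (0, 10, 1, 3, 5, 9, 4, 11, 2, 8, 6).
Since the cycle has length 11, α^134 acts on it the same as α^2 (134 mod 11 = 2).
Advancing 2 steps from 2: 2 → 8 → 6.

6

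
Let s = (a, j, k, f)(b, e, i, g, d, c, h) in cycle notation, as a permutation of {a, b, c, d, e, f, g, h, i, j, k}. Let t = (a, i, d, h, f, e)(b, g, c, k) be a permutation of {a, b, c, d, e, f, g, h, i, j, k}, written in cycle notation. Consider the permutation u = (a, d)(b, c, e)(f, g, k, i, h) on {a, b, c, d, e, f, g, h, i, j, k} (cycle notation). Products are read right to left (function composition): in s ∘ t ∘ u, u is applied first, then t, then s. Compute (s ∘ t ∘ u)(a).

Chase a: u(a) = d; t(d) = h; s(h) = b. Hence (s ∘ t ∘ u)(a) = b.

b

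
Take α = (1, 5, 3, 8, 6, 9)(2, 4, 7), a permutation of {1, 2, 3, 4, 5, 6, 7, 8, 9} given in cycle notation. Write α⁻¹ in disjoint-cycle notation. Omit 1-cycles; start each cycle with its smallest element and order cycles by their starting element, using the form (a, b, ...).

Inverting a permutation written in cycle notation just reverses the order within every cycle.
Reversing each cycle of α and rotating so the smallest element leads gives (1, 9, 6, 8, 3, 5)(2, 7, 4).

(1, 9, 6, 8, 3, 5)(2, 7, 4)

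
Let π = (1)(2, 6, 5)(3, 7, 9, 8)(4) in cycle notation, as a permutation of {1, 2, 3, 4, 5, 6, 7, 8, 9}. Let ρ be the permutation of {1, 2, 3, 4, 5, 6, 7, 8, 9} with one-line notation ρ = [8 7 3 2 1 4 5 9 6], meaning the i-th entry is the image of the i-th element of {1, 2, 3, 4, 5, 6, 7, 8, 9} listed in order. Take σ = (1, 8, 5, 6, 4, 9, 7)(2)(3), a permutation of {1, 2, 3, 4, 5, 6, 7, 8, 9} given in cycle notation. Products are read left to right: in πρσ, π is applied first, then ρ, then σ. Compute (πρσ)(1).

Apply the permutations in order: π(1) = 1, then ρ(1) = 8, then σ(8) = 5. So (πρσ)(1) = 5.

5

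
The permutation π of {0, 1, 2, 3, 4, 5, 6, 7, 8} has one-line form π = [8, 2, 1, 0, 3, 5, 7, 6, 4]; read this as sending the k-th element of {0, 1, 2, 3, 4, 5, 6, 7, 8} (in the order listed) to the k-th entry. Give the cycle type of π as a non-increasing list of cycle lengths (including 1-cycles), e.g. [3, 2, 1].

[4, 2, 2, 1]

The disjoint cycles are (0 8 4 3)(1 2)(5)(6 7), with lengths 4, 2, 2, 1 in non-increasing order.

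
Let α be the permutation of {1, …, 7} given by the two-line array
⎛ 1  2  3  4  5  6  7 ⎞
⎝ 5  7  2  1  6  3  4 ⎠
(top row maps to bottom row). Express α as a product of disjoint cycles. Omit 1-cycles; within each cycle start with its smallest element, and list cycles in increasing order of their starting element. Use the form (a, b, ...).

Iterating α from 1 gives 1 → 5 → 6 → 3 → 2 → 7 → 4 → 1; that is the 7-cycle (1, 5, 6, 3, 2, 7, 4).
Repeating from the next unused element and collecting all non-trivial cycles gives (1, 5, 6, 3, 2, 7, 4).

(1, 5, 6, 3, 2, 7, 4)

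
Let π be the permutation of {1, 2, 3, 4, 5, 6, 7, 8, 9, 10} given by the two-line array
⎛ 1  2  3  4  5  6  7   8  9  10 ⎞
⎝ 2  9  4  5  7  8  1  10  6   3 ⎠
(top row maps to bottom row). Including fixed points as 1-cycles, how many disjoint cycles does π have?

1

The cycle decomposition is (1 2 9 6 8 10 3 4 5 7), which has 1 cycle (counting 1-cycles).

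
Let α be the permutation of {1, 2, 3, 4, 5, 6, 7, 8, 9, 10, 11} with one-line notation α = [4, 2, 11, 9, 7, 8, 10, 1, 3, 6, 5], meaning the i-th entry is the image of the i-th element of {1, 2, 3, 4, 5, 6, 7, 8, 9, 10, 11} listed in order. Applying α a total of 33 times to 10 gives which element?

1

Tracing 10 → 6 → … returns to 10 after 10 steps, so 10 lies in a 10-cycle (1 4 9 3 11 5 7 10 6 8).
Since the cycle has length 10, α^33 acts on it the same as α^3 (33 mod 10 = 3).
Advancing 3 steps from 10: 10 → 6 → 8 → 1.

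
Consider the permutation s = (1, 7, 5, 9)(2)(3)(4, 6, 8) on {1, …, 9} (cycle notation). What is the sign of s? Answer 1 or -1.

-1

The cycle lengths are 4, 3, 1, 1.
A cycle of length ℓ contributes ℓ−1 transpositions, so s is a product of 3 + 2 = 5 transpositions — odd.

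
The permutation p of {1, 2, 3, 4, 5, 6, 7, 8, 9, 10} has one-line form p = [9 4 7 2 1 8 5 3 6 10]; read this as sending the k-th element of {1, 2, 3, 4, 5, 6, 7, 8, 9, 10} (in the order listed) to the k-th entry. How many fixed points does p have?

1

The fixed points (elements with p(x) = x) are {10}, so there is 1.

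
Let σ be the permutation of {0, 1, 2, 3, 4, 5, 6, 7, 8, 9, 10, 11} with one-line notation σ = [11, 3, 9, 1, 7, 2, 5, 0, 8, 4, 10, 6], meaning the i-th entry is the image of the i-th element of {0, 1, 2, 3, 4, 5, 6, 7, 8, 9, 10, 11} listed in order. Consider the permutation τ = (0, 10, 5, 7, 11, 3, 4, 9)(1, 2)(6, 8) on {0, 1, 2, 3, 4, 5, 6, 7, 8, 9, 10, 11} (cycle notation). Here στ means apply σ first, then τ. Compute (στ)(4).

First apply σ: σ(4) = 7, then τ(7) = 11. Thus (στ)(4) = 11.

11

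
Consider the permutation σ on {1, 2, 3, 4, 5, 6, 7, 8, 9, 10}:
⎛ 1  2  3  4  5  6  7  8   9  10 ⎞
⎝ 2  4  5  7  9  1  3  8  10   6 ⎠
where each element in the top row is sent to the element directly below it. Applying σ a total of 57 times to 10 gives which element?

2

Tracing 10 → 6 → … returns to 10 after 9 steps, so 10 lies in a 9-cycle (1, 2, 4, 7, 3, 5, 9, 10, 6).
Since the cycle has length 9, σ^57 acts on it the same as σ^3 (57 mod 9 = 3).
Advancing 3 steps from 10: 10 → 6 → 1 → 2.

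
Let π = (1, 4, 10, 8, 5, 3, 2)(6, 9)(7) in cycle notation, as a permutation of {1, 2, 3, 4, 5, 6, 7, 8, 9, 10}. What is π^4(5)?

4

5 lies in the 7-cycle (1, 4, 10, 8, 5, 3, 2).
Advancing 4 steps from 5: 5 → 3 → 2 → 1 → 4.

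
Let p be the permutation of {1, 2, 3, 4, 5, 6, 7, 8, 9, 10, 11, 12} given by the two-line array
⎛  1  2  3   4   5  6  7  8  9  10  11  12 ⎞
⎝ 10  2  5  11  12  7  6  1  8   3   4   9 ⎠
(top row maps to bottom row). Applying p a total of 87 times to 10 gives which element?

Tracing 10 → 3 → … returns to 10 after 7 steps, so 10 lies in a 7-cycle (1, 10, 3, 5, 12, 9, 8).
Powers repeat with period 7 on this cycle, and 87 mod 7 = 3, so p^87(10) = p^3(10).
Stepping 3 places around the cycle: 10 → 3 → 5 → 12.

12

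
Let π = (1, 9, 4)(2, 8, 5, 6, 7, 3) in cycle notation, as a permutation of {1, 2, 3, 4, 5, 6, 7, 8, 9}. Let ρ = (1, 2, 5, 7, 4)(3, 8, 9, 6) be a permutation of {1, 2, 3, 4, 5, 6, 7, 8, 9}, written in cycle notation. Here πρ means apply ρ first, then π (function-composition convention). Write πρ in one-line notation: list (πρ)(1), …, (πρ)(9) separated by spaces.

8 6 5 9 3 2 1 4 7

For each element, apply ρ then π: 1 → 2 → 8; 2 → 5 → 6; 3 → 8 → 5; 4 → 1 → 9; 5 → 7 → 3; 6 → 3 → 2; 7 → 4 → 1; 8 → 9 → 4; 9 → 6 → 7.
Collecting the images, πρ = [8 6 5 9 3 2 1 4 7].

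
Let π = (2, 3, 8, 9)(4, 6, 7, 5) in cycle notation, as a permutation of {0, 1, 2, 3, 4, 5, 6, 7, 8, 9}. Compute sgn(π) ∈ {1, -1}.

The cycle lengths are 4, 4, 1, 1.
A cycle of length ℓ contributes ℓ−1 transpositions, so π is a product of 3 + 3 = 6 transpositions — even.

1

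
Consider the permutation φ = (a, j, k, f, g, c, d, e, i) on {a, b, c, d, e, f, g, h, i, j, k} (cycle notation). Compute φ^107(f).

k

f lies in the 9-cycle (a, j, k, f, g, c, d, e, i).
On a 9-cycle, φ^9 is the identity, so φ^107 = φ^8 there (107 ≡ 8 mod 9).
Advancing 8 steps from f: f → g → c → d → e → i → a → j → k.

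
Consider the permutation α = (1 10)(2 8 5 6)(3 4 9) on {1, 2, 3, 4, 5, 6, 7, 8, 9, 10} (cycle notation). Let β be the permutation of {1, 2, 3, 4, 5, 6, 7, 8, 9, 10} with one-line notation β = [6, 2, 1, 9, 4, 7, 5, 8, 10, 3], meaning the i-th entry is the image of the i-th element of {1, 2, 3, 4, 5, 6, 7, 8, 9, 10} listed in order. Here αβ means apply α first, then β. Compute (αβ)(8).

4

First apply α: α(8) = 5, then β(5) = 4. Thus (αβ)(8) = 4.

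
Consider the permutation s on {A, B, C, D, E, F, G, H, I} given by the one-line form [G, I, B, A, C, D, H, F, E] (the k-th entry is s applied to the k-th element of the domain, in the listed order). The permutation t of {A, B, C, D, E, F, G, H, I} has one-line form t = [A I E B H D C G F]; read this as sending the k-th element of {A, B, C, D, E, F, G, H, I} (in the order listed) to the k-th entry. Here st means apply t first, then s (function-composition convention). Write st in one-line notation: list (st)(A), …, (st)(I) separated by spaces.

(st)(x) = s(t(x)). Computing each image: s(t(A)) = s(A) = G, s(t(B)) = s(I) = E, s(t(C)) = s(E) = C, s(t(D)) = s(B) = I, s(t(E)) = s(H) = F, s(t(F)) = s(D) = A, s(t(G)) = s(C) = B, s(t(H)) = s(G) = H, s(t(I)) = s(F) = D.
Hence st = [G E C I F A B H D].

G E C I F A B H D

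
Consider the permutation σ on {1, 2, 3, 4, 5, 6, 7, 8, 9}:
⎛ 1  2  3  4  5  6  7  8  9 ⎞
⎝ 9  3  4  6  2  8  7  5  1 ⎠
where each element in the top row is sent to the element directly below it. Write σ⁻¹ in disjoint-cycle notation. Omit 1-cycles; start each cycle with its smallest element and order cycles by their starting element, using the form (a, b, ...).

First write σ in disjoint cycles: (1, 9)(2, 3, 4, 6, 8, 5).
Reversing each cycle (and rotating so the smallest element leads) gives σ⁻¹ = (1, 9)(2, 5, 8, 6, 4, 3).

(1, 9)(2, 5, 8, 6, 4, 3)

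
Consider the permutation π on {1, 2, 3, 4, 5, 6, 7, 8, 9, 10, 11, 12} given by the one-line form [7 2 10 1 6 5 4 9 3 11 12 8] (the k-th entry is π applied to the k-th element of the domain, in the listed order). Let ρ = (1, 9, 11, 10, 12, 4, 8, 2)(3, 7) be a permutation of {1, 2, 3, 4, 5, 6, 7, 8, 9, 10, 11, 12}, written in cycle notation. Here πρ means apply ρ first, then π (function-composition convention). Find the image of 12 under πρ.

1

First apply ρ: ρ(12) = 4, then π(4) = 1. Thus (πρ)(12) = 1.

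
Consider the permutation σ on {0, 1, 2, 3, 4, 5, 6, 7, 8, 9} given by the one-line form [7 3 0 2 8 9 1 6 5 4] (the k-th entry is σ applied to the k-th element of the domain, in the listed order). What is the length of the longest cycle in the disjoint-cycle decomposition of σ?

6

Decomposing into disjoint cycles gives (0, 7, 6, 1, 3, 2)(4, 8, 5, 9); the longest has length 6.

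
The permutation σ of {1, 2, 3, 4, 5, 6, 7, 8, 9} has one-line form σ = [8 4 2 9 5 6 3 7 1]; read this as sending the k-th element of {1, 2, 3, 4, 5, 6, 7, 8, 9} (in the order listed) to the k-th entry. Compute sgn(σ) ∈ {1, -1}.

In disjoint-cycle form the cycle lengths are 7, 1, 1.
A cycle is odd iff its length is even; σ has 0 even-length cycles, so sgn(σ) = (−1)^0 and σ is even.

1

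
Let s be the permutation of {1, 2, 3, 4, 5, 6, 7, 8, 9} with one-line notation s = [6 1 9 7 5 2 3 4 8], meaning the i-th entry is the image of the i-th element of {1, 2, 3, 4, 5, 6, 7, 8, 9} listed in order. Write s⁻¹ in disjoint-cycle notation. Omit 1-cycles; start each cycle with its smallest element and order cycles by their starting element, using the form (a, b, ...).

(1, 2, 6)(3, 7, 4, 8, 9)

The cycle decomposition of s is (1, 6, 2)(3, 9, 8, 4, 7).
The inverse reverses every cycle; in canonical form, s⁻¹ = (1, 2, 6)(3, 7, 4, 8, 9).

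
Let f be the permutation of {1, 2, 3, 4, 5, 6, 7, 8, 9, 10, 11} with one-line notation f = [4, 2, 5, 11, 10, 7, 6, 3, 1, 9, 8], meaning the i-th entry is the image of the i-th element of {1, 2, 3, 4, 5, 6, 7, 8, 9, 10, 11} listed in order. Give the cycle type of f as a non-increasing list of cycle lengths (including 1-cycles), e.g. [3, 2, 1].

[8, 2, 1]

The disjoint cycles are (1 4 11 8 3 5 10 9)(2)(6 7), with lengths 8, 2, 1 in non-increasing order.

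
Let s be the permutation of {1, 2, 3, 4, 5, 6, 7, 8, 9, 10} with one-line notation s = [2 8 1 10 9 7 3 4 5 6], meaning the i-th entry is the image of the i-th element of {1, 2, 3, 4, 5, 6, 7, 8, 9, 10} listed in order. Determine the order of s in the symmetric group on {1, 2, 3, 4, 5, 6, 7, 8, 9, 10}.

8

The disjoint-cycle form of s has cycle lengths 8, 2.
The order of s is the least common multiple of its cycle lengths: lcm(8, 2) = 8.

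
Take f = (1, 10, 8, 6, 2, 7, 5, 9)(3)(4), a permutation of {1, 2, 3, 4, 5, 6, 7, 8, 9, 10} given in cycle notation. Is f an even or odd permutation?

The cycle lengths are 8, 1, 1.
A cycle is odd iff its length is even; f has 1 even-length cycle, so sgn(f) = (−1)^1 and f is odd.

odd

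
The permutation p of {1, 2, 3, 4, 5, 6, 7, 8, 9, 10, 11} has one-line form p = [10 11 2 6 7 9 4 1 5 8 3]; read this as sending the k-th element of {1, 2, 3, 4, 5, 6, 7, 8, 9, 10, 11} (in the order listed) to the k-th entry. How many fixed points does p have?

No element satisfies p(x) = x, so there are 0 fixed points.

0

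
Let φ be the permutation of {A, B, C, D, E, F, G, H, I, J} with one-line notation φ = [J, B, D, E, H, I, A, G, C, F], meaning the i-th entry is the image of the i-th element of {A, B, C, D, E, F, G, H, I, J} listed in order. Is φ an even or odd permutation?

In disjoint-cycle form the cycle lengths are 9, 1.
A cycle of length ℓ contributes ℓ−1 transpositions, so φ is a product of 8 transpositions — even.

even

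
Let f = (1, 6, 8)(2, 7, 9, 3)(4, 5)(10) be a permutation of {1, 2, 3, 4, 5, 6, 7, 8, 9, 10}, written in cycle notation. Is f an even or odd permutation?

The cycle lengths are 4, 3, 2, 1.
A cycle of length ℓ contributes ℓ−1 transpositions, so f is a product of 3 + 2 + 1 = 6 transpositions — even.

even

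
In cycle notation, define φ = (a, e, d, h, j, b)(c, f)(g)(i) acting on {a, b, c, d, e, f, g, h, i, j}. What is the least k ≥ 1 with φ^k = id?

6

The disjoint cycles have lengths 6, 2, 1, 1.
The order is lcm(6, 2) = 6.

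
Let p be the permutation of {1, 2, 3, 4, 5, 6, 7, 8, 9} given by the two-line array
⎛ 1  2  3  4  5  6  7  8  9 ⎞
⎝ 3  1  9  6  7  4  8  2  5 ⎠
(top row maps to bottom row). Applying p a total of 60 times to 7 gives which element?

3

Tracing 7 → 8 → … returns to 7 after 7 steps, so 7 lies in a 7-cycle (1 3 9 5 7 8 2).
Powers repeat with period 7 on this cycle, and 60 mod 7 = 4, so p^60(7) = p^4(7).
Stepping 4 places around the cycle: 7 → 8 → 2 → 1 → 3.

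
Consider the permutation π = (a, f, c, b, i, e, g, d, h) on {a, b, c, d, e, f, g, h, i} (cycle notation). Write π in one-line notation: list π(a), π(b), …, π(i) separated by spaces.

Image by image: a→f, b→i, c→b, d→h, e→g, f→c, g→d, h→a, i→e.
So the one-line form is f i b h g c d a e.

f i b h g c d a e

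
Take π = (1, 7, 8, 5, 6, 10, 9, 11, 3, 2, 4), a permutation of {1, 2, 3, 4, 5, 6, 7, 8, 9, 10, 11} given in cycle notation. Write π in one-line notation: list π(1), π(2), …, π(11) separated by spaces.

7 4 2 1 6 10 8 5 11 9 3

Each element maps to the next entry in its cycle (wrapping to the front): 1→7, 2→4, 3→2, 4→1, 5→6, 6→10, 7→8, 8→5, 9→11, 10→9, 11→3.
So the one-line form is 7 4 2 1 6 10 8 5 11 9 3.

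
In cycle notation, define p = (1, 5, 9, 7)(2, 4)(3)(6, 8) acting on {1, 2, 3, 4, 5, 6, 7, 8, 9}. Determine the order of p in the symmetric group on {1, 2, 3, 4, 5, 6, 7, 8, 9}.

The disjoint cycles have lengths 4, 2, 2, 1.
Since disjoint cycles commute, ord(p) = lcm(4, 2, 2) = 4.

4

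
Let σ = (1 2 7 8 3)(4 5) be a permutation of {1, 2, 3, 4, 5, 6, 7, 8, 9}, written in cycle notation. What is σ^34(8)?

8 lies in the 5-cycle (1 2 7 8 3).
On a 5-cycle, σ^5 is the identity, so σ^34 = σ^4 there (34 ≡ 4 mod 5).
Stepping 4 places around the cycle: 8 → 3 → 1 → 2 → 7.

7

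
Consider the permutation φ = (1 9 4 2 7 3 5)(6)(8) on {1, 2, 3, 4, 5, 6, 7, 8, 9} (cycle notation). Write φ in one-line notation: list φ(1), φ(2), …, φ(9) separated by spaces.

Each element maps to the next entry in its cycle (wrapping to the front): 1↦9, 2↦7, 3↦5, 4↦2, 5↦1, 6↦6, 7↦3, 8↦8, 9↦4.
Listing these in domain order gives 9 7 5 2 1 6 3 8 4.

9 7 5 2 1 6 3 8 4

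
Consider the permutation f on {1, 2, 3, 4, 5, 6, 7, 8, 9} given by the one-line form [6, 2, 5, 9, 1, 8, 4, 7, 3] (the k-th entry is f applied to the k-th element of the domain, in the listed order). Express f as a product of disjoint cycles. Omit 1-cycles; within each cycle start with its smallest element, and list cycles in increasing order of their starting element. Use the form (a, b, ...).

From 1: 1 → 6 → 8 → 7 → 4 → 9 → 3 → 5 → 1, closing the cycle (1, 6, 8, 7, 4, 9, 3, 5).
Continuing from each remaining unvisited element yields (1, 6, 8, 7, 4, 9, 3, 5).

(1, 6, 8, 7, 4, 9, 3, 5)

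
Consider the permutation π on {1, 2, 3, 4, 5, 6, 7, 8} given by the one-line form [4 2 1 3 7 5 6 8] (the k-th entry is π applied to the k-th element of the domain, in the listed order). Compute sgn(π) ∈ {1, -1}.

1

In disjoint-cycle form the cycle lengths are 3, 3, 1, 1.
A cycle of length ℓ contributes ℓ−1 transpositions, so π is a product of 2 + 2 = 4 transpositions — even.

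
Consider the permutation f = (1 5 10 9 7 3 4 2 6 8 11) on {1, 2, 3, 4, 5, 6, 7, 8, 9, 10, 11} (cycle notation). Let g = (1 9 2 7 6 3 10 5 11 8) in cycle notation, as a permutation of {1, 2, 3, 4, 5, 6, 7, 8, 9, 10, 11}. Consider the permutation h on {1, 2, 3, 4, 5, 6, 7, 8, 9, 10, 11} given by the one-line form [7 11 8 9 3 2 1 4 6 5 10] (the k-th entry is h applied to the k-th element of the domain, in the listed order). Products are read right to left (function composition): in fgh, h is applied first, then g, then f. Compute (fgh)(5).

9

(fgh)(5) = f(g(h(5))). h(5) = 3, then g(3) = 10, then f(10) = 9, so the result is 9.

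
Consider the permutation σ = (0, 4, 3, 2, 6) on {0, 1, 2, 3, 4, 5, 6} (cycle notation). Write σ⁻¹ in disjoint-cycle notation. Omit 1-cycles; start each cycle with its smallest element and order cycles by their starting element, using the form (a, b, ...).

If σ sends a → b within a cycle, σ⁻¹ sends b → a; equivalently, reverse each cycle.
Reversing each cycle of σ and rotating so the smallest element leads gives (0, 6, 2, 3, 4).

(0, 6, 2, 3, 4)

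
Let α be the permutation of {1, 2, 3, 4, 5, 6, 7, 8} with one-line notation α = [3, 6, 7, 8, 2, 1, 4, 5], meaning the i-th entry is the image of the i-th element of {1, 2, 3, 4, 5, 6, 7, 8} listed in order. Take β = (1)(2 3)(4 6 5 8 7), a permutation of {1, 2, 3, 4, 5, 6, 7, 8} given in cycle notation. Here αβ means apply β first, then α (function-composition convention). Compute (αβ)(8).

4

First apply β: β(8) = 7, then α(7) = 4. Thus (αβ)(8) = 4.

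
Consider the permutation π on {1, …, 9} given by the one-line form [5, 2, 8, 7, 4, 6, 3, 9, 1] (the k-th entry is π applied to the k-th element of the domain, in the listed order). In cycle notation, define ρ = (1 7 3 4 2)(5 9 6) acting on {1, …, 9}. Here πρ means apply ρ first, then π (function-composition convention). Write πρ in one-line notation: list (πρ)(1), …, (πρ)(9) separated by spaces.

Chase each element through ρ then π: 1 → 7 → 3; 2 → 1 → 5; 3 → 4 → 7; 4 → 2 → 2; 5 → 9 → 1; 6 → 5 → 4; 7 → 3 → 8; 8 → 8 → 9; 9 → 6 → 6.
So πρ in one-line form is 3 5 7 2 1 4 8 9 6.

3 5 7 2 1 4 8 9 6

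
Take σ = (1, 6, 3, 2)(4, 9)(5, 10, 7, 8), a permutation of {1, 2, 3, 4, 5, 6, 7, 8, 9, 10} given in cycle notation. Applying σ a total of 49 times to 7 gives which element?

8

7 lies in the 4-cycle (5, 10, 7, 8).
On a 4-cycle, σ^4 is the identity, so σ^49 = σ^1 there (49 ≡ 1 mod 4).
Stepping 1 place around the cycle: 7 → 8.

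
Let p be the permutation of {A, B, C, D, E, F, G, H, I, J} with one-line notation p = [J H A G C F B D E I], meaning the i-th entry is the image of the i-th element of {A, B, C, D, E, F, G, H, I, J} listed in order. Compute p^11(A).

Tracing A → J → … returns to A after 5 steps, so A lies in a 5-cycle (A J I E C).
On a 5-cycle, p^5 is the identity, so p^11 = p^1 there (11 ≡ 1 mod 5).
Advancing 1 step from A: A → J.

J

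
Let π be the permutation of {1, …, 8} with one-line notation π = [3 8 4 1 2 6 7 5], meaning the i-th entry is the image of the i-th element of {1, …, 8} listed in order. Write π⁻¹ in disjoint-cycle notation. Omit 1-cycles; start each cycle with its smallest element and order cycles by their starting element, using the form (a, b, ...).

(1, 4, 3)(2, 5, 8)

The cycle decomposition of π is (1, 3, 4)(2, 8, 5).
The inverse reverses every cycle; in canonical form, π⁻¹ = (1, 4, 3)(2, 5, 8).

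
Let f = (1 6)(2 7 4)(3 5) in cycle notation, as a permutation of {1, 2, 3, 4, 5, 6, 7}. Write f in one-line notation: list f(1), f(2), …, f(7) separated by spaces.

Reading each image from the cycles: 1↦6, 2↦7, 3↦5, 4↦2, 5↦3, 6↦1, 7↦4.
So the one-line form is 6 7 5 2 3 1 4.

6 7 5 2 3 1 4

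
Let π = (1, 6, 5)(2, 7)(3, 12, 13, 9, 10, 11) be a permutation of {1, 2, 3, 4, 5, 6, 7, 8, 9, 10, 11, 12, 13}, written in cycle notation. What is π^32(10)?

3

10 lies in the 6-cycle (3, 12, 13, 9, 10, 11).
Powers repeat with period 6 on this cycle, and 32 mod 6 = 2, so π^32(10) = π^2(10).
Stepping 2 places around the cycle: 10 → 11 → 3.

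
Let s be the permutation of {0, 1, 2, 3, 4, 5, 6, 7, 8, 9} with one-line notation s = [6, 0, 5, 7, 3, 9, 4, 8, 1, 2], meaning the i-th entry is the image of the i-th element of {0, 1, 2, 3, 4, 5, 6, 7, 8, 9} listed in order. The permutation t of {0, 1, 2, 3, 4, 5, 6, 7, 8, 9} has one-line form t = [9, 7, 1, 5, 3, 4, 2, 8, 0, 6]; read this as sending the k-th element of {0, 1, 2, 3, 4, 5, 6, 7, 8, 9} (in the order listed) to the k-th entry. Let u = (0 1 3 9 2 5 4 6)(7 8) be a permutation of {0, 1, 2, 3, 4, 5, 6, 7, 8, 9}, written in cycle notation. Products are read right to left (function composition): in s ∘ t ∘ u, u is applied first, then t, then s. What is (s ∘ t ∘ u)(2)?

Chase 2: u(2) = 5; t(5) = 4; s(4) = 3. Hence (s ∘ t ∘ u)(2) = 3.

3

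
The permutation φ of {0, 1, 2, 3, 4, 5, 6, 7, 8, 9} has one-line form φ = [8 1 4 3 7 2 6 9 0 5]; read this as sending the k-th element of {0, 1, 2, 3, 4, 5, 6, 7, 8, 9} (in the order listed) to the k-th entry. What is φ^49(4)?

Tracing 4 → 7 → … returns to 4 after 5 steps, so 4 lies in a 5-cycle (2, 4, 7, 9, 5).
On a 5-cycle, φ^5 is the identity, so φ^49 = φ^4 there (49 ≡ 4 mod 5).
Advancing 4 steps from 4: 4 → 7 → 9 → 5 → 2.

2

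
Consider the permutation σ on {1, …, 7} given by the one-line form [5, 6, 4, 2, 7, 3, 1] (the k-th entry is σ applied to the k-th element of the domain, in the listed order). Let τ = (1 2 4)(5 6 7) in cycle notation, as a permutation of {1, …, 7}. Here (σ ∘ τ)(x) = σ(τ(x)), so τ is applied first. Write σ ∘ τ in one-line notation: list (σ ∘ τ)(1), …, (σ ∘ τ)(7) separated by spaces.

(σ ∘ τ)(x) = σ(τ(x)). Computing each image: σ(τ(1)) = σ(2) = 6, σ(τ(2)) = σ(4) = 2, σ(τ(3)) = σ(3) = 4, σ(τ(4)) = σ(1) = 5, σ(τ(5)) = σ(6) = 3, σ(τ(6)) = σ(7) = 1, σ(τ(7)) = σ(5) = 7.
Hence σ ∘ τ = [6 2 4 5 3 1 7].

6 2 4 5 3 1 7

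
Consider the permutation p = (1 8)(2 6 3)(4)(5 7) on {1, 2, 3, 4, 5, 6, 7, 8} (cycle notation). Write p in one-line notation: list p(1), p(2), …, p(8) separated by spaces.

Reading each image from the cycles: 1↦8, 2↦6, 3↦2, 4↦4, 5↦7, 6↦3, 7↦5, 8↦1.
So the one-line form is 8 6 2 4 7 3 5 1.

8 6 2 4 7 3 5 1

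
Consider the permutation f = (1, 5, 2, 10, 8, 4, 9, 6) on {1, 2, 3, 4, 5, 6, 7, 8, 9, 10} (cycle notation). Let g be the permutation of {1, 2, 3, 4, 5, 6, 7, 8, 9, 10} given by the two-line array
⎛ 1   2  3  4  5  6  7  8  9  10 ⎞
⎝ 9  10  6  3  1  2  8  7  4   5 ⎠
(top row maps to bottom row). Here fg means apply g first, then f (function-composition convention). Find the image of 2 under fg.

8

(fg)(2) = f(g(2)). g(2) = 10, then f(10) = 8. So (fg)(2) = 8.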